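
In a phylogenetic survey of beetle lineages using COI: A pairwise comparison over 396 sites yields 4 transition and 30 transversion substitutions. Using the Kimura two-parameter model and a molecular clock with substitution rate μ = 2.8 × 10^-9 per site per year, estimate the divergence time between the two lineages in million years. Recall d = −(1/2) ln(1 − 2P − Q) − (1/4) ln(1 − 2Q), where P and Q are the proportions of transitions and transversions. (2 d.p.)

16.34

P = 4/396 ≈ 0.010101 and Q = 30/396 ≈ 0.075758.
Under the Kimura two-parameter model, d = −½ ln(1 − 2P − Q) − ¼ ln(1 − 2Q).
1 − 2P − Q = 0.90404, giving −½ ln(0.90404) = 0.050441.
1 − 2Q = 0.848484, giving −¼ ln(0.848484) = 0.041076.
d = 0.050441 + 0.041076 = 0.091517.
Under a molecular clock d = 2μt, so t = d/(2μ) = 0.091517 / (2 × 2.8 × 10^-9) = 16.34 million years.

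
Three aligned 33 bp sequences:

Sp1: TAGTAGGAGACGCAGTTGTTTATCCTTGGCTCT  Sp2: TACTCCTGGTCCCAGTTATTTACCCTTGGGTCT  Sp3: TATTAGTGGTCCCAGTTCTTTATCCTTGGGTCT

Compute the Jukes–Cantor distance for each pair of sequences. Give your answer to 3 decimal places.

Sp1–Sp2: 10/33 sites differ → p ≈ 0.30303, d = −0.75 ln(1 − 0.40404) = 0.388186 ≈ 0.388.
Sp1–Sp3: 7/33 sites differ → p ≈ 0.212121, d = −0.75 ln(1 − 0.282828) = 0.249330 ≈ 0.249.
Sp2–Sp3: 5/33 sites differ → p ≈ 0.151515, d = −0.75 ln(1 − 0.20202) = 0.169254 ≈ 0.169.

d(Sp1,Sp2) = 0.388, d(Sp1,Sp3) = 0.249, d(Sp2,Sp3) = 0.169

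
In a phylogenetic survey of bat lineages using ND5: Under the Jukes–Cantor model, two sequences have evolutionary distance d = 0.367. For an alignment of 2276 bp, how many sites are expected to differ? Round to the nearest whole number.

Invert JC69: p = (3/4)(1 − e^(−4d/3)) = 0.75 × (1 − e^(-0.489333)) = 0.75 × (1 − 0.613035) = 0.290224.
Expected differing sites = pL ≈ 0.290224 × 2276 = 660.549824 ≈ 661.

661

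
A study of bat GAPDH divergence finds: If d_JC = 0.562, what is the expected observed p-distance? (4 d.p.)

p = (3/4)(1 − e^(−4d/3)) = 0.75 × (1 − e^(-0.749333)) = 0.75 × (1 − 0.472682) = 0.395489.

0.3955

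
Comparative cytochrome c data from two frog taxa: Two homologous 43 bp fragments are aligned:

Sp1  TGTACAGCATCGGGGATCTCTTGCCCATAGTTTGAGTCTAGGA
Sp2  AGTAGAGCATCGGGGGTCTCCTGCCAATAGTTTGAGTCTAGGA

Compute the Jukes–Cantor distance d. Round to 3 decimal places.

0.126

The sequences differ at 5 of 43 sites (1, 5, 16, 21, 26), so p = 5/43 ≈ 0.116279.
d = −(3/4) ln(1 − 4p/3) = −0.75 ln(1 − 0.155039) = −0.75 ln(0.844961)
  = −0.75 × (-0.168465) = 0.126349 substitutions/site.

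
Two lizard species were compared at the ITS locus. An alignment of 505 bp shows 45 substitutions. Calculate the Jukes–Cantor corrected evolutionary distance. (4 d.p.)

p = 45/505 ≈ 0.089109.
d = −(3/4) ln(1 − 4p/3) = −0.75 ln(1 − 0.118812) = −0.75 ln(0.881188)
  = −0.75 × (-0.126484) = 0.094863 substitutions/site.

0.0949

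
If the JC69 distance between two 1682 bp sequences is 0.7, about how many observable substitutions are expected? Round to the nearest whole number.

Invert JC69: p = (3/4)(1 − e^(−4d/3)) = 0.75 × (1 − e^(-0.933333)) = 0.75 × (1 − 0.393241) = 0.455069.
Expected differing sites = pL ≈ 0.455069 × 1682 = 765.426058 ≈ 765.

765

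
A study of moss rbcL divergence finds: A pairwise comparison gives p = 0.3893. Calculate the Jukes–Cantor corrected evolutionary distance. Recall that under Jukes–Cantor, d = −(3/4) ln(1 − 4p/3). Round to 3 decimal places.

d = −(3/4) ln(1 − 4p/3) = −0.75 ln(1 − 0.519067) = −0.75 ln(0.480933)
  = −0.75 × (-0.732027) = 0.549020 substitutions/site.

0.549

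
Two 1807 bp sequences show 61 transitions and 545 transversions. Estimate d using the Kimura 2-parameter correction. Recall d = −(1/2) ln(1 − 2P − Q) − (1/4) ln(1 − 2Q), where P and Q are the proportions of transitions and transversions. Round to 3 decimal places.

0.461

P = 61/1807 ≈ 0.033758 and Q = 545/1807 ≈ 0.301605.
Under the Kimura two-parameter model, d = −½ ln(1 − 2P − Q) − ¼ ln(1 − 2Q).
1 − 2P − Q = 0.630879, giving −½ ln(0.630879) = 0.230321.
1 − 2Q = 0.39679, giving −¼ ln(0.39679) = 0.231087.
d = 0.230321 + 0.231087 = 0.461408.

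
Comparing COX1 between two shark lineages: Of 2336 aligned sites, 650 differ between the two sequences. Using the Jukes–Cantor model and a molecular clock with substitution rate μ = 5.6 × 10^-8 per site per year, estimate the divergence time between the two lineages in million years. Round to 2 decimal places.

p = 650/2336 ≈ 0.278253.
d = −(3/4) ln(1 − 4p/3) = −0.75 ln(1 − 0.371004) = −0.75 ln(0.628996)
  = −0.75 × (-0.463630) = 0.347723 substitutions/site.
Under a molecular clock d = 2μt, so t = d/(2μ) = 0.347723 / (2 × 5.6 × 10^-8) = 3.10 million years.

3.10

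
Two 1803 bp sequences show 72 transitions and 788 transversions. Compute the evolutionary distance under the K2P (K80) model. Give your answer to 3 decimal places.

0.882

P = 72/1803 ≈ 0.039933 and Q = 788/1803 ≈ 0.437049.
Under the Kimura two-parameter model, d = −½ ln(1 − 2P − Q) − ¼ ln(1 − 2Q).
1 − 2P − Q = 0.483085, giving −½ ln(0.483085) = 0.363781.
1 − 2Q = 0.125902, giving −¼ ln(0.125902) = 0.518063.
d = 0.363781 + 0.518063 = 0.881844.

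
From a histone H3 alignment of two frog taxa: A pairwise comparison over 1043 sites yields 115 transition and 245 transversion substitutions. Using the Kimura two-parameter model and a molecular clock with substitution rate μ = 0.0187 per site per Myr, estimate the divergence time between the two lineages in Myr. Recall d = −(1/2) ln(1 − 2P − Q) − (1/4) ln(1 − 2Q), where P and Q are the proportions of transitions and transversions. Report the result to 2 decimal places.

12.37

P = 115/1043 ≈ 0.110259 and Q = 245/1043 ≈ 0.234899.
Under the Kimura two-parameter model, d = −½ ln(1 − 2P − Q) − ¼ ln(1 − 2Q).
1 − 2P − Q = 0.544583, giving −½ ln(0.544583) = 0.303867.
1 − 2Q = 0.530202, giving −¼ ln(0.530202) = 0.158624.
d = 0.303867 + 0.158624 = 0.462491.
Under a molecular clock d = 2μt, so t = d/(2μ) = 0.462491 / (2 × 0.0187) = 12.37 Myr.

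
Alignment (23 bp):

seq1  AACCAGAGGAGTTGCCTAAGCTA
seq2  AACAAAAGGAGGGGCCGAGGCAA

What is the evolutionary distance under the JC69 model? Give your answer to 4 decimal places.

The sequences differ at 7 of 23 sites (4, 6, 12, 13, 17, 19, 22), so p = 7/23 ≈ 0.304348.
d = −(3/4) ln(1 − 4p/3) = −0.75 ln(1 − 0.405797) = −0.75 ln(0.594203)
  = −0.75 × (-0.520534) = 0.390401 substitutions/site.

0.3904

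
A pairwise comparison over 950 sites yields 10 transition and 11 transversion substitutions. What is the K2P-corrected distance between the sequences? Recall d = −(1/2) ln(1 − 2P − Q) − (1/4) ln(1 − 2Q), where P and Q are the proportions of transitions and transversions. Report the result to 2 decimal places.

P = 10/950 ≈ 0.010526 and Q = 11/950 ≈ 0.011579.
Under the Kimura two-parameter model, d = −½ ln(1 − 2P − Q) − ¼ ln(1 − 2Q).
1 − 2P − Q = 0.967369, giving −½ ln(0.967369) = 0.016588.
1 − 2Q = 0.976842, giving −¼ ln(0.976842) = 0.005858.
d = 0.016588 + 0.005858 = 0.022446.

0.02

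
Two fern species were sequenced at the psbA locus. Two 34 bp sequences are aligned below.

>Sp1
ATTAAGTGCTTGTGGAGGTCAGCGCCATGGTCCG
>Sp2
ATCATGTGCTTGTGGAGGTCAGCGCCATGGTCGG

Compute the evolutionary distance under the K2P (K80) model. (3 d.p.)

0.094

Of 34 sites, 1 differences are transitions and 2 are transversions, so P = 1/34 ≈ 0.029412 and Q = 2/34 ≈ 0.058824.
Under the Kimura two-parameter model, d = −½ ln(1 − 2P − Q) − ¼ ln(1 − 2Q).
1 − 2P − Q = 0.882352, giving −½ ln(0.882352) = 0.062582.
1 − 2Q = 0.882352, giving −¼ ln(0.882352) = 0.031291.
d = 0.062582 + 0.031291 = 0.093873.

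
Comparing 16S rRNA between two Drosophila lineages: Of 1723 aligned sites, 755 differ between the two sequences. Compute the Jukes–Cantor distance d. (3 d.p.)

0.658

p = 755/1723 ≈ 0.438189.
d = −(3/4) ln(1 − 4p/3) = −0.75 ln(1 − 0.584252) = −0.75 ln(0.415748)
  = −0.75 × (-0.877676) = 0.658257 substitutions/site.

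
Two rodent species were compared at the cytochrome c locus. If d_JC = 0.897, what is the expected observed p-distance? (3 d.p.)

p = (3/4)(1 − e^(−4d/3)) = 0.75 × (1 − e^(-1.196)) = 0.75 × (1 − 0.302401) = 0.523199.

0.523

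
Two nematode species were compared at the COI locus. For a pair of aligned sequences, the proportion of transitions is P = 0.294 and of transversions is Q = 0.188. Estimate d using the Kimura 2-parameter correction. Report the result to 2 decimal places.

Under the Kimura two-parameter model, d = −½ ln(1 − 2P − Q) − ¼ ln(1 − 2Q).
1 − 2P − Q = 0.224, giving −½ ln(0.224) = 0.748055.
1 − 2Q = 0.624, giving −¼ ln(0.624) = 0.117901.
d = 0.748055 + 0.117901 = 0.865956.

0.87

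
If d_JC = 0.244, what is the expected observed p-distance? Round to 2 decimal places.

p = (3/4)(1 − e^(−4d/3)) = 0.75 × (1 − e^(-0.325333)) = 0.75 × (1 − 0.722287) = 0.208285.

0.21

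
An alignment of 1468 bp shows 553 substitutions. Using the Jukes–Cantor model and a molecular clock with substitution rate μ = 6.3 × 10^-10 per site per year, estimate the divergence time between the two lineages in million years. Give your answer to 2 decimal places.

p = 553/1468 ≈ 0.376703.
d = −(3/4) ln(1 − 4p/3) = −0.75 ln(1 − 0.502271) = −0.75 ln(0.497729)
  = −0.75 × (-0.697700) = 0.523275 substitutions/site.
Under a molecular clock d = 2μt, so t = d/(2μ) = 0.523275 / (2 × 6.3 × 10^-10) = 415.30 million years.

415.30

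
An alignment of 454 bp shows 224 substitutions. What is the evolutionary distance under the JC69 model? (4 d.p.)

0.8044

p = 224/454 ≈ 0.493392.
d = −(3/4) ln(1 − 4p/3) = −0.75 ln(1 − 0.657856) = −0.75 ln(0.342144)
  = −0.75 × (-1.072524) = 0.804393 substitutions/site.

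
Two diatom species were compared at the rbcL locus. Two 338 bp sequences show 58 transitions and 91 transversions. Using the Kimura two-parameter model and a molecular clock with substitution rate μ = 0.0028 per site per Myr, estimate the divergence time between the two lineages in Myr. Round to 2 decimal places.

P = 58/338 ≈ 0.171598 and Q = 91/338 ≈ 0.269231.
Under the Kimura two-parameter model, d = −½ ln(1 − 2P − Q) − ¼ ln(1 − 2Q).
1 − 2P − Q = 0.387573, giving −½ ln(0.387573) = 0.473926.
1 − 2Q = 0.461538, giving −¼ ln(0.461538) = 0.193298.
d = 0.473926 + 0.193298 = 0.667224.
Under a molecular clock d = 2μt, so t = d/(2μ) = 0.667224 / (2 × 0.0028) = 119.15 Myr.

119.15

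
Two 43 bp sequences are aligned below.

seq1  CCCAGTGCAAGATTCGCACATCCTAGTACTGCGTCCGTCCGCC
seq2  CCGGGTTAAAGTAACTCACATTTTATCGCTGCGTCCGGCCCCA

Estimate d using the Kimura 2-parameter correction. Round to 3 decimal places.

Of 43 sites, 5 differences are transitions and 11 are transversions, so P = 5/43 ≈ 0.116279 and Q = 11/43 ≈ 0.255814.
Under the Kimura two-parameter model, d = −½ ln(1 − 2P − Q) − ¼ ln(1 − 2Q).
1 − 2P − Q = 0.511628, giving −½ ln(0.511628) = 0.335079.
1 − 2Q = 0.488372, giving −¼ ln(0.488372) = 0.179169.
d = 0.335079 + 0.179169 = 0.514248.

0.514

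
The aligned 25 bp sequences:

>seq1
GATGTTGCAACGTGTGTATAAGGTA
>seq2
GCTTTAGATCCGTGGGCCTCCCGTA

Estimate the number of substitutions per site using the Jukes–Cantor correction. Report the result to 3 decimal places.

0.766

The sequences differ at 12 of 25 sites, so p = 12/25 = 0.48.
d = −(3/4) ln(1 − 4p/3) = −0.75 ln(1 − 0.64) = −0.75 ln(0.36)
  = −0.75 × (-1.021651) = 0.766238 substitutions/site.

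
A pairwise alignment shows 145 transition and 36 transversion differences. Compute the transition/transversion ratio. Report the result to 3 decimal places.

R = 145/36 = 4.027777… ≈ 4.028 (to 3 d.p.).

4.028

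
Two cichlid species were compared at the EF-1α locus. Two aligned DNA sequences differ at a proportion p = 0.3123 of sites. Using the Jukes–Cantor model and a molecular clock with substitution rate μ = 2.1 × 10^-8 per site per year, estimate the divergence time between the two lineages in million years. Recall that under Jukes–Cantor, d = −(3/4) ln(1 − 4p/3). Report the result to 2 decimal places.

9.62

d = −(3/4) ln(1 − 4p/3) = −0.75 ln(1 − 0.4164) = −0.75 ln(0.5836)
  = −0.75 × (-0.538539) = 0.403904 substitutions/site.
Under a molecular clock d = 2μt, so t = d/(2μ) = 0.403904 / (2 × 2.1 × 10^-8) = 9.62 million years.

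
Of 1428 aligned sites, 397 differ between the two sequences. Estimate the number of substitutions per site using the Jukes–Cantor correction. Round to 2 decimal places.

0.35

p = 397/1428 ≈ 0.278011.
d = −(3/4) ln(1 − 4p/3) = −0.75 ln(1 − 0.370681) = −0.75 ln(0.629319)
  = −0.75 × (-0.463117) = 0.347338 substitutions/site.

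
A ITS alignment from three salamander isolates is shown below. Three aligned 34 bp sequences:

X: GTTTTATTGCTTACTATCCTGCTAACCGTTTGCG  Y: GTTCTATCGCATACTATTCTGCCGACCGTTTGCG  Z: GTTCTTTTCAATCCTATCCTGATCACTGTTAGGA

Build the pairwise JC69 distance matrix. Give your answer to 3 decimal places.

X–Y: 6/34 sites differ → p ≈ 0.176471, d = −0.75 ln(1 − 0.235295) = 0.201199 ≈ 0.201.
X–Z: 12/34 sites differ → p ≈ 0.352941, d = −0.75 ln(1 − 0.470588) = 0.476991 ≈ 0.477.
Y–Z: 13/34 sites differ → p ≈ 0.382353, d = −0.75 ln(1 − 0.509804) = 0.534712 ≈ 0.535.

d(X,Y) = 0.201, d(X,Z) = 0.477, d(Y,Z) = 0.535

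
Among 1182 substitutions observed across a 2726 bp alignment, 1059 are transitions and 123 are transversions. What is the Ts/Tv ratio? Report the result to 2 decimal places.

R = 1059/123 = 8.609756… ≈ 8.61 (to 2 d.p.).

8.61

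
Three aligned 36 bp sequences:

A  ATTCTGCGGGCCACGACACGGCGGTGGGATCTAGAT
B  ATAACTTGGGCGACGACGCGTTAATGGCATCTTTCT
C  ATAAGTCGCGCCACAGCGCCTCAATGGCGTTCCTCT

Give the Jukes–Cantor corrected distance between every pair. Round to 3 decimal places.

d(A,B) = 0.608, d(A,C) = 0.912, d(B,C) = 0.441

A–B: 15/36 sites differ → p ≈ 0.416667, d = −0.75 ln(1 − 0.555556) = 0.608198 ≈ 0.608.
A–C: 19/36 sites differ → p ≈ 0.527778, d = −0.75 ln(1 − 0.703704) = 0.912297 ≈ 0.912.
B–C: 12/36 sites differ → p ≈ 0.333333, d = −0.75 ln(1 − 0.444444) = 0.440839 ≈ 0.441.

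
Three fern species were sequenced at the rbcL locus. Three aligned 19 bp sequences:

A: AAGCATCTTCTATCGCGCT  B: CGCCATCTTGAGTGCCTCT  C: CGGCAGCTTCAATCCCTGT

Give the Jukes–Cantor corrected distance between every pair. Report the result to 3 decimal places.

A–B: 9/19 sites differ → p ≈ 0.473684, d = −0.75 ln(1 − 0.631579) = 0.748897 ≈ 0.749.
A–C: 7/19 sites differ → p ≈ 0.368421, d = −0.75 ln(1 − 0.491228) = 0.506816 ≈ 0.507.
B–C: 6/19 sites differ → p ≈ 0.315789, d = −0.75 ln(1 − 0.421052) = 0.409907 ≈ 0.410.

d(A,B) = 0.749, d(A,C) = 0.507, d(B,C) = 0.410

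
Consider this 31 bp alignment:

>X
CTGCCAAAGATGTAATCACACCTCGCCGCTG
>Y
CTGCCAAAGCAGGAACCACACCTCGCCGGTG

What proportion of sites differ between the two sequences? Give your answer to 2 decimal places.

The sequences differ at 5 of 31 positions (sites 10, 11, 13, 16, 29).
p = 5/31 = 0.161290… ≈ 0.16 (to 2 d.p.).

0.16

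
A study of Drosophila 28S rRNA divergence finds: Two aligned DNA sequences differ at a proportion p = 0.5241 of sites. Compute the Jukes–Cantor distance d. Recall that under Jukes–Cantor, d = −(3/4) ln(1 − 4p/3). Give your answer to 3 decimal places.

d = −(3/4) ln(1 − 4p/3) = −0.75 ln(1 − 0.6988) = −0.75 ln(0.3012)
  = −0.75 × (-1.199981) = 0.899986 substitutions/site.

0.900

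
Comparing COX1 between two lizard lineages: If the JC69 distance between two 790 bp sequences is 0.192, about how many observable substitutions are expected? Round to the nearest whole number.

Invert JC69: p = (3/4)(1 − e^(−4d/3)) = 0.75 × (1 − e^(-0.256)) = 0.75 × (1 − 0.774142) = 0.169394.
Expected differing sites = pL ≈ 0.169394 × 790 = 133.82126 ≈ 134.

134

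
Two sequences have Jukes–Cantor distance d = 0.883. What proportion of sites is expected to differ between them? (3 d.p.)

p = (3/4)(1 − e^(−4d/3)) = 0.75 × (1 − e^(-1.177333)) = 0.75 × (1 − 0.308099) = 0.518926.

0.519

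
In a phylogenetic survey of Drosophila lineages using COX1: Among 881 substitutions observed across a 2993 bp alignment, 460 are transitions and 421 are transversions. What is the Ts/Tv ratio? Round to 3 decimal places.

R = 460/421 = 1.092636… ≈ 1.093 (to 3 d.p.).

1.093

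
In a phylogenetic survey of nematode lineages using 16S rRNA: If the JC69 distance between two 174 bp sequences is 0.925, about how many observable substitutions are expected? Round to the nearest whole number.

92

Invert JC69: p = (3/4)(1 − e^(−4d/3)) = 0.75 × (1 − e^(-1.233333)) = 0.75 × (1 − 0.291320) = 0.531510.
Expected differing sites = pL ≈ 0.531510 × 174 = 92.48274 ≈ 92.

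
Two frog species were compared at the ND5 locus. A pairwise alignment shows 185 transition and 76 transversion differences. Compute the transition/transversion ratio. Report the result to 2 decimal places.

R = 185/76 = 2.434210… ≈ 2.43 (to 2 d.p.).

2.43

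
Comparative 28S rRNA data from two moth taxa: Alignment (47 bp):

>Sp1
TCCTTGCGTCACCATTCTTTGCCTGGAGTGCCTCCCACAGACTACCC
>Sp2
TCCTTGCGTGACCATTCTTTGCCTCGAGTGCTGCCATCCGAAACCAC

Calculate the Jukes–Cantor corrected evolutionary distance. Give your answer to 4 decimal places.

0.2805

The sequences differ at 11 of 47 sites, so p = 11/47 ≈ 0.234043.
d = −(3/4) ln(1 − 4p/3) = −0.75 ln(1 − 0.312057) = −0.75 ln(0.687943)
  = −0.75 × (-0.374049) = 0.280537 substitutions/site.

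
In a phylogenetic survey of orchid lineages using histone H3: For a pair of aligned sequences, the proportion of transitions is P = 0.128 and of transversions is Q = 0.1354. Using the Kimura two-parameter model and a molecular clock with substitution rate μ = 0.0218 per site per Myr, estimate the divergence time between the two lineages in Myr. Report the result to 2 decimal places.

7.51

Under the Kimura two-parameter model, d = −½ ln(1 − 2P − Q) − ¼ ln(1 − 2Q).
1 − 2P − Q = 0.6086, giving −½ ln(0.6086) = 0.248297.
1 − 2Q = 0.7292, giving −¼ ln(0.7292) = 0.078952.
d = 0.248297 + 0.078952 = 0.327249.
Under a molecular clock d = 2μt, so t = d/(2μ) = 0.327249 / (2 × 0.0218) = 7.51 Myr.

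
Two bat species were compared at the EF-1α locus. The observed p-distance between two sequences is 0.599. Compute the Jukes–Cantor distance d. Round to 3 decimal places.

d = −(3/4) ln(1 − 4p/3) = −0.75 ln(1 − 0.798667) = −0.75 ln(0.201333)
  = −0.75 × (-1.602795) = 1.202096 substitutions/site.

1.202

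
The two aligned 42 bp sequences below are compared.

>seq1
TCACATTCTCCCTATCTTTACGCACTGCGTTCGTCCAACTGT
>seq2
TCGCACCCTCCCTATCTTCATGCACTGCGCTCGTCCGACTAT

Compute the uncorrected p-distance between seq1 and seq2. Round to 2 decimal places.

The sequences differ at 8 of 42 positions (sites 3, 6, 7, 19, 21, 30, 37, 41).
p = 8/42 = 0.190476… ≈ 0.19 (to 2 d.p.).

0.19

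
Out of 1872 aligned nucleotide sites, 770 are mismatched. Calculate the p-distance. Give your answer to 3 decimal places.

p = 770/1872 = 0.411324… ≈ 0.411 (to 3 d.p.).

0.411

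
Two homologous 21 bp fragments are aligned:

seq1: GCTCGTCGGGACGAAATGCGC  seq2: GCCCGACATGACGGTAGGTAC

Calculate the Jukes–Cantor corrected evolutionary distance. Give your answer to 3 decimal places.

The sequences differ at 9 of 21 sites (3, 6, 8, 9, 14, 15, 17, 19, 20), so p = 9/21 ≈ 0.428571.
d = −(3/4) ln(1 − 4p/3) = −0.75 ln(1 − 0.571428) = −0.75 ln(0.428572)
  = −0.75 × (-0.847297) = 0.635473 substitutions/site.

0.635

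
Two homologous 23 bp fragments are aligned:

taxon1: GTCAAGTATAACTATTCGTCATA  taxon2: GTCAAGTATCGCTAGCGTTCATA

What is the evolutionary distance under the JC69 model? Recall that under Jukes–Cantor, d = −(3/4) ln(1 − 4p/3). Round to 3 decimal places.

0.321

The sequences differ at 6 of 23 sites (10, 11, 15, 16, 17, 18), so p = 6/23 ≈ 0.26087.
d = −(3/4) ln(1 − 4p/3) = −0.75 ln(1 − 0.347827) = −0.75 ln(0.652173)
  = −0.75 × (-0.427445) = 0.320584 substitutions/site.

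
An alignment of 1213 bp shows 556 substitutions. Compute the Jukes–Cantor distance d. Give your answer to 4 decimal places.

0.7084

p = 556/1213 ≈ 0.458368.
d = −(3/4) ln(1 − 4p/3) = −0.75 ln(1 − 0.611157) = −0.75 ln(0.388843)
  = −0.75 × (-0.944580) = 0.708435 substitutions/site.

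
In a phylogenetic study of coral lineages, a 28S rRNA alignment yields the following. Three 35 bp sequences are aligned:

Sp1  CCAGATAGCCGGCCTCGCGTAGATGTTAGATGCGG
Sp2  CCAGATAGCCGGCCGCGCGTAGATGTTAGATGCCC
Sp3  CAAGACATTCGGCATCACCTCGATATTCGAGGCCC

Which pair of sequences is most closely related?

Sp1–Sp2: 3/35 differ, p = 0.086, d = 0.091.
Sp1–Sp3: 13/35 differ, p = 0.371, d = 0.513.
Sp2–Sp3: 12/35 differ, p = 0.343, d = 0.458.
The smallest distance is between Sp1 and Sp2.

Sp1 and Sp2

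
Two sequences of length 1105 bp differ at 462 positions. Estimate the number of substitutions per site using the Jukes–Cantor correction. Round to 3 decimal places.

p = 462/1105 ≈ 0.4181.
d = −(3/4) ln(1 − 4p/3) = −0.75 ln(1 − 0.557467) = −0.75 ln(0.442533)
  = −0.75 × (-0.815240) = 0.611430 substitutions/site.

0.611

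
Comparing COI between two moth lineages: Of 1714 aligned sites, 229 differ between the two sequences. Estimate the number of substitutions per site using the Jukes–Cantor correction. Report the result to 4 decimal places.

0.1471

p = 229/1714 ≈ 0.133606.
d = −(3/4) ln(1 − 4p/3) = −0.75 ln(1 − 0.178141) = −0.75 ln(0.821859)
  = −0.75 × (-0.196186) = 0.147140 substitutions/site.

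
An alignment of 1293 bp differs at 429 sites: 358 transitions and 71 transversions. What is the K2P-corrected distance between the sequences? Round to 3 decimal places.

0.498

P = 358/1293 ≈ 0.276875 and Q = 71/1293 ≈ 0.054911.
Under the Kimura two-parameter model, d = −½ ln(1 − 2P − Q) − ¼ ln(1 − 2Q).
1 − 2P − Q = 0.391339, giving −½ ln(0.391339) = 0.469091.
1 − 2Q = 0.890178, giving −¼ ln(0.890178) = 0.029083.
d = 0.469091 + 0.029083 = 0.498174.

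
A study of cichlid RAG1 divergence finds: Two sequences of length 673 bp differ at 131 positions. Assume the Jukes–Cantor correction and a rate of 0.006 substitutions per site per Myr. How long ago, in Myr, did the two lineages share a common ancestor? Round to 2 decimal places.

p = 131/673 ≈ 0.194651.
d = −(3/4) ln(1 − 4p/3) = −0.75 ln(1 − 0.259535) = −0.75 ln(0.740465)
  = −0.75 × (-0.300477) = 0.225358 substitutions/site.
Under a molecular clock d = 2μt, so t = d/(2μ) = 0.225358 / (2 × 0.006) = 18.78 Myr.

18.78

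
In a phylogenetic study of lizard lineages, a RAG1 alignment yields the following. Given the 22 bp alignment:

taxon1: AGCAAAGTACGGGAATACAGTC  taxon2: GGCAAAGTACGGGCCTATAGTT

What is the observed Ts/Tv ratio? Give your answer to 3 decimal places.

Transitions are A↔G and C↔T; transversions are all other mismatches.
Transitions: 3. Transversions: 2.
R = 3/2 = 1.500.

1.500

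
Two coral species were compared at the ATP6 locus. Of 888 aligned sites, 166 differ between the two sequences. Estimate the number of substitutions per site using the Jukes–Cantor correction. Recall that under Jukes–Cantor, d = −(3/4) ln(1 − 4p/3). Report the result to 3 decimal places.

p = 166/888 ≈ 0.186937.
d = −(3/4) ln(1 − 4p/3) = −0.75 ln(1 − 0.249249) = −0.75 ln(0.750751)
  = −0.75 × (-0.286681) = 0.215011 substitutions/site.

0.215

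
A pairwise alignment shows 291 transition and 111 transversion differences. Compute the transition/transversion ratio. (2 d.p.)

2.62

R = 291/111 = 2.621621… ≈ 2.62 (to 2 d.p.).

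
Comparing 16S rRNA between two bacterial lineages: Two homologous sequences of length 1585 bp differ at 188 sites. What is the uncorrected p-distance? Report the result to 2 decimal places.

p = 188/1585 = 0.118611… ≈ 0.12 (to 2 d.p.).

0.12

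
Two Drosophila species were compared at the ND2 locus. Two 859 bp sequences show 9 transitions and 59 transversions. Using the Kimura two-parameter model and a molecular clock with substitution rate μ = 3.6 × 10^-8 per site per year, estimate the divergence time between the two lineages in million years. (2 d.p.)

P = 9/859 ≈ 0.010477 and Q = 59/859 ≈ 0.068685.
Under the Kimura two-parameter model, d = −½ ln(1 − 2P − Q) − ¼ ln(1 − 2Q).
1 − 2P − Q = 0.910361, giving −½ ln(0.910361) = 0.046957.
1 − 2Q = 0.86263, giving −¼ ln(0.86263) = 0.036942.
d = 0.046957 + 0.036942 = 0.083899.
Under a molecular clock d = 2μt, so t = d/(2μ) = 0.083899 / (2 × 3.6 × 10^-8) = 1.17 million years.

1.17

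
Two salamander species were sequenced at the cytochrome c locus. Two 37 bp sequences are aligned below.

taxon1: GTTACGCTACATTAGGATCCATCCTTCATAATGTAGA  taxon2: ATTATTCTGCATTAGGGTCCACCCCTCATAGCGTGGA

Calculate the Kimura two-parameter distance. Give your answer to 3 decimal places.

Of 37 sites, 9 differences are transitions and 1 are transversions, so P = 9/37 ≈ 0.243243 and Q = 1/37 ≈ 0.027027.
Under the Kimura two-parameter model, d = −½ ln(1 − 2P − Q) − ¼ ln(1 − 2Q).
1 − 2P − Q = 0.486487, giving −½ ln(0.486487) = 0.360273.
1 − 2Q = 0.945946, giving −¼ ln(0.945946) = 0.013892.
d = 0.360273 + 0.013892 = 0.374165.

0.374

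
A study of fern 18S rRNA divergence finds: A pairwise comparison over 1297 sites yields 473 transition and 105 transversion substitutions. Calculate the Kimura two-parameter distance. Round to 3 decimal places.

P = 473/1297 ≈ 0.364688 and Q = 105/1297 ≈ 0.080956.
Under the Kimura two-parameter model, d = −½ ln(1 − 2P − Q) − ¼ ln(1 − 2Q).
1 − 2P − Q = 0.189668, giving −½ ln(0.189668) = 0.831240.
1 − 2Q = 0.838088, giving −¼ ln(0.838088) = 0.044158.
d = 0.831240 + 0.044158 = 0.875398.

0.875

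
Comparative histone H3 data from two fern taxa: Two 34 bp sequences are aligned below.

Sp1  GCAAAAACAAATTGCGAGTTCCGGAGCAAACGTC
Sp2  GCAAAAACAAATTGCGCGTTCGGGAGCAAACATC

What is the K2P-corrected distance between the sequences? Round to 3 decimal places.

0.094

Of 34 sites, 1 differences are transitions and 2 are transversions, so P = 1/34 ≈ 0.029412 and Q = 2/34 ≈ 0.058824.
Under the Kimura two-parameter model, d = −½ ln(1 − 2P − Q) − ¼ ln(1 − 2Q).
1 − 2P − Q = 0.882352, giving −½ ln(0.882352) = 0.062582.
1 − 2Q = 0.882352, giving −¼ ln(0.882352) = 0.031291.
d = 0.062582 + 0.031291 = 0.093873.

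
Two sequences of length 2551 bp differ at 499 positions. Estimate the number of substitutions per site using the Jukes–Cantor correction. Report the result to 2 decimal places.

0.23

p = 499/2551 ≈ 0.19561.
d = −(3/4) ln(1 − 4p/3) = −0.75 ln(1 − 0.260813) = −0.75 ln(0.739187)
  = −0.75 × (-0.302204) = 0.226653 substitutions/site.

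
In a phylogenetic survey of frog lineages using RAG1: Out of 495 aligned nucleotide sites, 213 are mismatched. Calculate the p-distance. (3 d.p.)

0.430

p = 213/495 = 0.430303… ≈ 0.430 (to 3 d.p.).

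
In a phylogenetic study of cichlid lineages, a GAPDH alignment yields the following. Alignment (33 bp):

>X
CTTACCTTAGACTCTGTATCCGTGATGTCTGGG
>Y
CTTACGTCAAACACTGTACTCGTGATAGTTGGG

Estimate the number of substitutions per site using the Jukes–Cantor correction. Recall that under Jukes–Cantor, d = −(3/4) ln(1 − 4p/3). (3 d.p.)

The sequences differ at 9 of 33 sites (6, 8, 10, 13, 19, 20, 27, 28, 29), so p = 9/33 ≈ 0.272727.
d = −(3/4) ln(1 − 4p/3) = −0.75 ln(1 − 0.363636) = −0.75 ln(0.636364)
  = −0.75 × (-0.451985) = 0.338989 substitutions/site.

0.339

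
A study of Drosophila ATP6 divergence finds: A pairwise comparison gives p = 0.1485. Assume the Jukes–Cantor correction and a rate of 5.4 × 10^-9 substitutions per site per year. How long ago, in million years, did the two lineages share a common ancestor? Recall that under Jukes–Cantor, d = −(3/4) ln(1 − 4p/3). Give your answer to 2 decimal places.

15.32

d = −(3/4) ln(1 − 4p/3) = −0.75 ln(1 − 0.198) = −0.75 ln(0.802)
  = −0.75 × (-0.220647) = 0.165485 substitutions/site.
Under a molecular clock d = 2μt, so t = d/(2μ) = 0.165485 / (2 × 5.4 × 10^-9) = 15.32 million years.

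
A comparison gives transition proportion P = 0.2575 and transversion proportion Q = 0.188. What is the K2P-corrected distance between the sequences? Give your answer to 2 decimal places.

0.72

Under the Kimura two-parameter model, d = −½ ln(1 − 2P − Q) − ¼ ln(1 − 2Q).
1 − 2P − Q = 0.297, giving −½ ln(0.297) = 0.607012.
1 − 2Q = 0.624, giving −¼ ln(0.624) = 0.117901.
d = 0.607012 + 0.117901 = 0.724913.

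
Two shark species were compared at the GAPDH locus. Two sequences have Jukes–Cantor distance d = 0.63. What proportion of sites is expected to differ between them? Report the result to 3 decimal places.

0.426

p = (3/4)(1 − e^(−4d/3)) = 0.75 × (1 − e^(-0.84)) = 0.75 × (1 − 0.431711) = 0.426217.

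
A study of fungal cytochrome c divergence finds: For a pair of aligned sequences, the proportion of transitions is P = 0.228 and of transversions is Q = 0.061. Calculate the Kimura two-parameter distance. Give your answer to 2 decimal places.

Under the Kimura two-parameter model, d = −½ ln(1 − 2P − Q) − ¼ ln(1 − 2Q).
1 − 2P − Q = 0.483, giving −½ ln(0.483) = 0.363869.
1 − 2Q = 0.878, giving −¼ ln(0.878) = 0.032527.
d = 0.363869 + 0.032527 = 0.396396.

0.40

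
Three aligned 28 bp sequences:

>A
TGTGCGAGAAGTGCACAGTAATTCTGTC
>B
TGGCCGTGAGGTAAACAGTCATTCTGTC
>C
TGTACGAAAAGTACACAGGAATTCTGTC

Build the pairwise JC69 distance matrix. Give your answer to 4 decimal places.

A–B: 7/28 sites differ → p = 0.25, d = −0.75 ln(1 − 0.333333) = 0.304098 ≈ 0.3041.
A–C: 4/28 sites differ → p ≈ 0.142857, d = −0.75 ln(1 − 0.190476) = 0.158482 ≈ 0.1585.
B–C: 8/28 sites differ → p ≈ 0.285714, d = −0.75 ln(1 − 0.380952) = 0.359679 ≈ 0.3597.

d(A,B) = 0.3041, d(A,C) = 0.1585, d(B,C) = 0.3597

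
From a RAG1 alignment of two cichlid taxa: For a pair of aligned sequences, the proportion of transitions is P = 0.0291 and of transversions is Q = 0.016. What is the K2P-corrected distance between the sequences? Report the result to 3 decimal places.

Under the Kimura two-parameter model, d = −½ ln(1 − 2P − Q) − ¼ ln(1 − 2Q).
1 − 2P − Q = 0.9258, giving −½ ln(0.9258) = 0.038549.
1 − 2Q = 0.968, giving −¼ ln(0.968) = 0.008131.
d = 0.038549 + 0.008131 = 0.046680.

0.047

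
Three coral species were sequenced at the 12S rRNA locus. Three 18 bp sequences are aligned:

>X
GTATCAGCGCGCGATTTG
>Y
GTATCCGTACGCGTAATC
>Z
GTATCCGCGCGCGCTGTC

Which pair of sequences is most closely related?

X–Y: 7/18 differ, p = 0.389, d = 0.548.
X–Z: 4/18 differ, p = 0.222, d = 0.264.
Y–Z: 5/18 differ, p = 0.278, d = 0.347.
The smallest distance is between X and Z.

X and Z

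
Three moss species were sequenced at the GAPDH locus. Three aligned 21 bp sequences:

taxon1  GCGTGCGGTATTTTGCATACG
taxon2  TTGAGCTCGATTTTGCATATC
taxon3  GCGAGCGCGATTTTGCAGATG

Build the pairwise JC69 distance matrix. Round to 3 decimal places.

d(taxon1,taxon2) = 0.532, d(taxon1,taxon3) = 0.286, d(taxon2,taxon3) = 0.286

taxon1–taxon2: 8/21 sites differ → p ≈ 0.380952, d = −0.75 ln(1 − 0.507936) = 0.531860 ≈ 0.532.
taxon1–taxon3: 5/21 sites differ → p ≈ 0.238095, d = −0.75 ln(1 − 0.31746) = 0.286451 ≈ 0.286.
taxon2–taxon3: 5/21 sites differ → p ≈ 0.238095, d = −0.75 ln(1 − 0.31746) = 0.286451 ≈ 0.286.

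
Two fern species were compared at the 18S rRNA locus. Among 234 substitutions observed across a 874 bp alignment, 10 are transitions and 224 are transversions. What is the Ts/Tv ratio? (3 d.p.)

0.045

R = 10/224 = 0.044642… ≈ 0.045 (to 3 d.p.).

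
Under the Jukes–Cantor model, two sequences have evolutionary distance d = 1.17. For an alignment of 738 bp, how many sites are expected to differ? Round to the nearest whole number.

Invert JC69: p = (3/4)(1 − e^(−4d/3)) = 0.75 × (1 − e^(-1.56)) = 0.75 × (1 − 0.210136) = 0.592398.
Expected differing sites = pL ≈ 0.592398 × 738 = 437.189724 ≈ 437.

437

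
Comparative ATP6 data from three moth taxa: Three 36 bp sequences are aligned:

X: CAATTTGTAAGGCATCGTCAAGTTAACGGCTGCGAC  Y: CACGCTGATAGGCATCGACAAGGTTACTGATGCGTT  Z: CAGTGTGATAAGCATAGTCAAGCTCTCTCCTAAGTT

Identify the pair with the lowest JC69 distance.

X and Y

X–Y: 12/36 differ, p = 0.333, d = 0.441.
X–Z: 15/36 differ, p = 0.417, d = 0.608.
Y–Z: 13/36 differ, p = 0.361, d = 0.493.
The smallest distance is between X and Y.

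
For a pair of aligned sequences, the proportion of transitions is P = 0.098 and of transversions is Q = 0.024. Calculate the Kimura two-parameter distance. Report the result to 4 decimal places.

0.1365

Under the Kimura two-parameter model, d = −½ ln(1 − 2P − Q) − ¼ ln(1 − 2Q).
1 − 2P − Q = 0.78, giving −½ ln(0.78) = 0.124231.
1 − 2Q = 0.952, giving −¼ ln(0.952) = 0.012298.
d = 0.124231 + 0.012298 = 0.136529.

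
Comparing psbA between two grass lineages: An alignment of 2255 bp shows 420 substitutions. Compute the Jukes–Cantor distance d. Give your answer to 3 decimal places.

0.214

p = 420/2255 ≈ 0.186253.
d = −(3/4) ln(1 − 4p/3) = −0.75 ln(1 − 0.248337) = −0.75 ln(0.751663)
  = −0.75 × (-0.285467) = 0.214100 substitutions/site.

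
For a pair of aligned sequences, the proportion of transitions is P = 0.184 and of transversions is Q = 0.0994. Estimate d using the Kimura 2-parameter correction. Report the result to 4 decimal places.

Under the Kimura two-parameter model, d = −½ ln(1 − 2P − Q) − ¼ ln(1 − 2Q).
1 − 2P − Q = 0.5326, giving −½ ln(0.5326) = 0.314992.
1 − 2Q = 0.8012, giving −¼ ln(0.8012) = 0.055411.
d = 0.314992 + 0.055411 = 0.370403.

0.3704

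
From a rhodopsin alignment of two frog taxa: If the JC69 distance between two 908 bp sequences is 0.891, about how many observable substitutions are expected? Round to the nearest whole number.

473

Invert JC69: p = (3/4)(1 − e^(−4d/3)) = 0.75 × (1 − e^(-1.188)) = 0.75 × (1 − 0.304830) = 0.521378.
Expected differing sites = pL ≈ 0.521378 × 908 = 473.411224 ≈ 473.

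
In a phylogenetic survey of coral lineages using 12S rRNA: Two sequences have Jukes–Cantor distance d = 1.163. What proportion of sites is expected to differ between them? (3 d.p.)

p = (3/4)(1 − e^(−4d/3)) = 0.75 × (1 − e^(-1.550667)) = 0.75 × (1 − 0.212106) = 0.590921.

0.591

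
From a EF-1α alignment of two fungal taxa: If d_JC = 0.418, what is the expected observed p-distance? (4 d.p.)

p = (3/4)(1 − e^(−4d/3)) = 0.75 × (1 − e^(-0.557333)) = 0.75 × (1 − 0.572735) = 0.320449.

0.3204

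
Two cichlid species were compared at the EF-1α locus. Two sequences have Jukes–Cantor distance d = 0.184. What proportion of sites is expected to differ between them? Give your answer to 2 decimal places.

0.16

p = (3/4)(1 − e^(−4d/3)) = 0.75 × (1 − e^(-0.245333)) = 0.75 × (1 − 0.782444) = 0.163167.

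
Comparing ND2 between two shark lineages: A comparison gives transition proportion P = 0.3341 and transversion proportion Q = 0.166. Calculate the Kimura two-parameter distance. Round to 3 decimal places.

0.999

Under the Kimura two-parameter model, d = −½ ln(1 − 2P − Q) − ¼ ln(1 − 2Q).
1 − 2P − Q = 0.1658, giving −½ ln(0.1658) = 0.898487.
1 − 2Q = 0.668, giving −¼ ln(0.668) = 0.100867.
d = 0.898487 + 0.100867 = 0.999354.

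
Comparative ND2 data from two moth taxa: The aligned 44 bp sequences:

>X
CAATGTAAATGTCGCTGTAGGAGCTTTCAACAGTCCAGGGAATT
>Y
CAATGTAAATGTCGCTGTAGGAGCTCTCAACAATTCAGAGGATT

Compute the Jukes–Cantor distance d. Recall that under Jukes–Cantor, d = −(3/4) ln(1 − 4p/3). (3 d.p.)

0.123

The sequences differ at 5 of 44 sites (26, 33, 35, 39, 41), so p = 5/44 ≈ 0.113636.
d = −(3/4) ln(1 − 4p/3) = −0.75 ln(1 − 0.151515) = −0.75 ln(0.848485)
  = −0.75 × (-0.164303) = 0.123227 substitutions/site.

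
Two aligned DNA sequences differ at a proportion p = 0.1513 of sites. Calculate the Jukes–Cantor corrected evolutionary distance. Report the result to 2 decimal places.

d = −(3/4) ln(1 − 4p/3) = −0.75 ln(1 − 0.201733) = −0.75 ln(0.798267)
  = −0.75 × (-0.225312) = 0.168984 substitutions/site.

0.17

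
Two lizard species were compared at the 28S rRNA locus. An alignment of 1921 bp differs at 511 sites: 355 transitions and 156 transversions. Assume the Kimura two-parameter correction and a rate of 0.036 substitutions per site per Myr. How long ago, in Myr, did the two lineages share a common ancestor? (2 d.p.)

4.78

P = 355/1921 ≈ 0.1848 and Q = 156/1921 ≈ 0.081208.
Under the Kimura two-parameter model, d = −½ ln(1 − 2P − Q) − ¼ ln(1 − 2Q).
1 − 2P − Q = 0.549192, giving −½ ln(0.549192) = 0.299654.
1 − 2Q = 0.837584, giving −¼ ln(0.837584) = 0.044308.
d = 0.299654 + 0.044308 = 0.343962.
Under a molecular clock d = 2μt, so t = d/(2μ) = 0.343962 / (2 × 0.036) = 4.78 Myr.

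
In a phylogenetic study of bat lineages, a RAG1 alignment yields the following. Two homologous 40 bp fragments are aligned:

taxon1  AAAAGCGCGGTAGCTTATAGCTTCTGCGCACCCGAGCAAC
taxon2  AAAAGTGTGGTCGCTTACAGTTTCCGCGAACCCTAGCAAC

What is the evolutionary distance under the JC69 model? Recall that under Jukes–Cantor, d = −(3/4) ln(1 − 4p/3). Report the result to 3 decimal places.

0.233

The sequences differ at 8 of 40 sites (6, 8, 12, 18, 21, 25, 29, 34), so p = 8/40 = 0.2.
d = −(3/4) ln(1 − 4p/3) = −0.75 ln(1 − 0.266667) = −0.75 ln(0.733333)
  = −0.75 × (-0.310155) = 0.232616 substitutions/site.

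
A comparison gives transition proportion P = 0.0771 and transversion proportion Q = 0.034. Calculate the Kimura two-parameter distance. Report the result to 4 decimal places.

Under the Kimura two-parameter model, d = −½ ln(1 − 2P − Q) − ¼ ln(1 − 2Q).
1 − 2P − Q = 0.8118, giving −½ ln(0.8118) = 0.104251.
1 − 2Q = 0.932, giving −¼ ln(0.932) = 0.017606.
d = 0.104251 + 0.017606 = 0.121857.

0.1219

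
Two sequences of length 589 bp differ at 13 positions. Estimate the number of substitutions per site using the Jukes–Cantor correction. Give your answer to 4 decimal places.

p = 13/589 ≈ 0.022071.
d = −(3/4) ln(1 − 4p/3) = −0.75 ln(1 − 0.029428) = −0.75 ln(0.970572)
  = −0.75 × (-0.029870) = 0.022403 substitutions/site.

0.0224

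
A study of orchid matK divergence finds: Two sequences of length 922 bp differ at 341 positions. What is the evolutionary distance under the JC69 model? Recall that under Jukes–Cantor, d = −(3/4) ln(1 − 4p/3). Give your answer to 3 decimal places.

0.510

p = 341/922 ≈ 0.369848.
d = −(3/4) ln(1 − 4p/3) = −0.75 ln(1 − 0.493131) = −0.75 ln(0.506869)
  = −0.75 × (-0.679503) = 0.509627 substitutions/site.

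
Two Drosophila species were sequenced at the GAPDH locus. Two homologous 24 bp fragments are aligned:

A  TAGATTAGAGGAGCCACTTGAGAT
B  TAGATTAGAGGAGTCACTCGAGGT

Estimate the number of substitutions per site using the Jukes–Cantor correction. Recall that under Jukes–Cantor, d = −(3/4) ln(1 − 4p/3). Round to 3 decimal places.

The sequences differ at 3 of 24 sites (14, 19, 23), so p = 3/24 = 0.125.
d = −(3/4) ln(1 − 4p/3) = −0.75 ln(1 − 0.166667) = −0.75 ln(0.833333)
  = −0.75 × (-0.182322) = 0.136742 substitutions/site.

0.137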